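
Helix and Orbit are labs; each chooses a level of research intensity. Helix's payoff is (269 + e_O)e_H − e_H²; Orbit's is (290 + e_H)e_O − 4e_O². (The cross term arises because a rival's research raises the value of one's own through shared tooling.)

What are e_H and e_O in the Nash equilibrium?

162.8, 56.6

Expanding Helix's payoff: 269e_H + e_Oe_H − e_H².
∂π/∂e_H = 269 + e_O − 2e_H = 0, so e_H = 134.5 + 0.5e_O.
Likewise for Orbit: e_O = 36.25 + 0.125e_H.
Substituting the second reaction function into the first: e_H = 134.5 + 0.5(36.25 + 0.125e_H), which gives 0.9375e_H = 152.625 ⇒ e_H = 162.8.
Then e_O = 36.25 + 0.125·162.8 = 56.6.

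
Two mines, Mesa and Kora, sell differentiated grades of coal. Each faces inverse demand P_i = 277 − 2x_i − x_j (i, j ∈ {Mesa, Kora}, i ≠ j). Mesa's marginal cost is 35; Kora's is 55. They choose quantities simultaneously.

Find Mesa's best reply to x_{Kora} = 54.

47

Mine Mesa's profit: π = x_{Mesa}(277 − 2x_{Mesa} − x_{Kora}) − 35x_{Mesa}.
∂π/∂x_{Mesa} = 242 − 4x_{Mesa} − x_{Kora} = 0 ⇒ x_{Mesa} = 60.5 − 0.25x_{Kora}.
At x_{Kora} = 54: x_{Mesa} = 60.5 − 0.25·54 = 47.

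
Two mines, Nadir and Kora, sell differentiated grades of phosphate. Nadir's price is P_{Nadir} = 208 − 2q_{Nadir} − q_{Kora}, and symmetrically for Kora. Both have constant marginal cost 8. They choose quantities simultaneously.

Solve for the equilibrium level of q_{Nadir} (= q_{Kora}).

40

Mine Nadir's profit: π = q_{Nadir}(208 − 2q_{Nadir} − q_{Kora}) − 8q_{Nadir}.
∂π/∂q_{Nadir} = 200 − 4q_{Nadir} − q_{Kora} = 0 ⇒ q_{Nadir} = 50 − 0.25q_{Kora}.
Setting q_{Nadir} = q_{Kora} in the reaction function: q_{Nadir} = 50 − 0.25q_{Nadir}, so q_{Nadir} = 50 / 1.25 = 40.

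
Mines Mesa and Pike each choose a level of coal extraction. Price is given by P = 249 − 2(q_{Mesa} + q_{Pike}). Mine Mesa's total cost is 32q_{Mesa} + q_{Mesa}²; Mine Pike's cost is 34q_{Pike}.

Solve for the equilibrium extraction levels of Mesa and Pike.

Mine Mesa's profit: π = q_{Mesa}(249 − 2(q_{Mesa} + q_{Pike})) − 32q_{Mesa} − q_{Mesa}².
∂π/∂q_{Mesa} = 217 − 6q_{Mesa} − 2q_{Pike} = 0, so q_{Mesa} = 217/6 − (1/3)q_{Pike}.
For Pike: ∂π/∂q_{Pike} = 215 − 4q_{Pike} − 2q_{Mesa} = 0 ⇒ q_{Pike} = 53.75 − 0.5q_{Mesa}.
Plugging q_{Pike} into Mesa's best response: q_{Mesa} = 217/6 − (1/3)(53.75 − 0.5q_{Mesa}) ⇒ (5/6)q_{Mesa} = 18.25, so q_{Mesa} = 21.9.
Then q_{Pike} = 53.75 − 0.5·21.9 = 42.8.

21.9, 42.8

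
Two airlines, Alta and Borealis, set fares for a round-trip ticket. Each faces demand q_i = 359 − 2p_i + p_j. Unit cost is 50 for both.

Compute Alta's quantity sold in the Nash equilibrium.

Alta's profit: π = (p_{Alta} − 50)(359 − 2p_{Alta} + p_{Borealis}).
∂π/∂p_{Alta} = 459 − 4p_{Alta} + p_{Borealis} = 0 ⇒ p_{Alta} = 114.75 + 0.25p_{Borealis}.
The game is symmetric, so in equilibrium p_{Borealis} = p_{Alta}: the reaction function gives 0.75p_{Alta} = 114.75, hence p_{Alta} = 153.
q_{Alta} = 359 − 2·153 + 153 = 206.

206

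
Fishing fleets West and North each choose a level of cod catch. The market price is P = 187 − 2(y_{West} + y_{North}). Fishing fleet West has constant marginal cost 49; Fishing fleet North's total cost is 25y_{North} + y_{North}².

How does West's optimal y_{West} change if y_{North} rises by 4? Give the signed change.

Fishing fleet West's profit: π = y_{West}(187 − 2(y_{West} + y_{North})) − 49y_{West}.
∂π/∂y_{West} = 138 − 4y_{West} − 2y_{North} = 0, so y_{West} = 34.5 − 0.5y_{North}.
The reaction-function slope is −0.5, so a 4-unit rise in y_{North} moves y_{West} by −0.5 × 4 = −2. West's best response falls — the actions are strategic substitutes.

-2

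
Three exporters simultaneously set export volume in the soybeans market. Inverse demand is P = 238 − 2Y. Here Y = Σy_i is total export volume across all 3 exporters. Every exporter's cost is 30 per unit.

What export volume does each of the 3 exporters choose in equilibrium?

A representative exporter's profit is π_i = y_i(238 − 2Y) − 30y_i, with Y = y_i + Σ_{j≠i} y_j.
First-order condition: 208 − 4y_i − 2Σ_{j≠i} y_j = 0.
Imposing symmetry (y_j = y for all j) turns Σ_{j≠i} y_j into 2y, so 208 = 8y and y = 26.

26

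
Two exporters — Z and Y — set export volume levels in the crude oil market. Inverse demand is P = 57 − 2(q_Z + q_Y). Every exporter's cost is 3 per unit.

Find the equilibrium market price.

Exporter Z's profit: π = q_Z(57 − 2(q_Z + q_Y)) − 3q_Z.
∂π/∂q_Z = 54 − 4q_Z − 2q_Y = 0, so q_Z = 13.5 − 0.5q_Y.
The game is symmetric, so in equilibrium q_Y = q_Z: the reaction function gives 1.5q_Z = 13.5, hence q_Z = 9.
Equilibrium price: P = 57 − 2·18 = 21.

21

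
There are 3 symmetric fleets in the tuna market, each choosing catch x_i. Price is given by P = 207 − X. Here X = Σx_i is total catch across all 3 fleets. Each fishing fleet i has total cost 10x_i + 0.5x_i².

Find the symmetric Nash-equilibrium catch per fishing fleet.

A representative fishing fleet's profit is π_i = x_i(207 − X) − 10x_i − 0.5x_i², with X = x_i + Σ_{j≠i} x_j.
First-order condition: 197 − 3x_i − Σ_{j≠i} x_j = 0.
With identical fishing fleets, set every x_j = x: then 197 − 3x − 2x = 0, i.e. x = 197/5 = 39.4.

39.4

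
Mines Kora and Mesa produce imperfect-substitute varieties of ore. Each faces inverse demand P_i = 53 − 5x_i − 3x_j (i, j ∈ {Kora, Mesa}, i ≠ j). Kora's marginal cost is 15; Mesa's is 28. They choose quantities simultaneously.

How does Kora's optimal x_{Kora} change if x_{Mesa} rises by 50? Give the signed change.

-15

Mine Kora's profit: π = x_{Kora}(53 − 5x_{Kora} − 3x_{Mesa}) − 15x_{Kora}.
∂π/∂x_{Kora} = 38 − 10x_{Kora} − 3x_{Mesa} = 0 ⇒ x_{Kora} = 3.8 − 0.3x_{Mesa}.
The reaction-function slope is −0.3, so a 50-unit rise in x_{Mesa} moves x_{Kora} by −0.3 × 50 = −15. Kora's best response falls — the actions are strategic substitutes.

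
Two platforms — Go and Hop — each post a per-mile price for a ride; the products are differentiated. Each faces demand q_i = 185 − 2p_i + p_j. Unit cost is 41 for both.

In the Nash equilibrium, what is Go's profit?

Go's profit: π = (p_{Go} − 41)(185 − 2p_{Go} + p_{Hop}).
∂π/∂p_{Go} = 267 − 4p_{Go} + p_{Hop} = 0 ⇒ p_{Go} = 66.75 + 0.25p_{Hop}.
Setting p_{Go} = p_{Hop} in the reaction function: p_{Go} = 66.75 + 0.25p_{Go}, so p_{Go} = 66.75 / 0.75 = 89.
q_{Go} = 185 − 2·89 + 89 = 96.
Profit = (89 − 41)·96 = 4608.

4608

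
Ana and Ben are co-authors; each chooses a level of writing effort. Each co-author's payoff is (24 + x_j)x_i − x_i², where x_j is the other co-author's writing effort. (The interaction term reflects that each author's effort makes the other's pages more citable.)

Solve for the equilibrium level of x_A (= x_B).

Ana's payoff is (24 + x_B)x_A − x_A².
∂π/∂x_A = 24 + x_B − 2x_A = 0, so x_A = 12 + 0.5x_B.
Setting x_A = x_B in the reaction function: x_A = 12 + 0.5x_A, so x_A = 12 / 0.5 = 24.

24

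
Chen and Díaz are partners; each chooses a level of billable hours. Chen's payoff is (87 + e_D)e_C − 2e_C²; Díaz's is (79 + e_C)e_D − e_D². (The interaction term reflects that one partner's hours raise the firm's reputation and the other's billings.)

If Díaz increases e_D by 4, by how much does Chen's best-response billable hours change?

1

Expanding Chen's payoff: 87e_C + e_De_C − 2e_C².
∂π/∂e_C = 87 + e_D − 4e_C = 0, so e_C = 21.75 + 0.25e_D.
The reaction-function slope is 0.25, so a 4-unit rise in e_D moves e_C by 0.25 × 4 = 1. Chen's best response rises — the actions are strategic complements.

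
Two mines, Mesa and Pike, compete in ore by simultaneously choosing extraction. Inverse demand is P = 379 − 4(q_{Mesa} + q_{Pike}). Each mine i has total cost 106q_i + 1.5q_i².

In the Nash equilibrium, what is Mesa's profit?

Mine Mesa's profit: π = q_{Mesa}(379 − 4(q_{Mesa} + q_{Pike})) − 106q_{Mesa} − 1.5q_{Mesa}².
∂π/∂q_{Mesa} = 273 − 11q_{Mesa} − 4q_{Pike} = 0, so q_{Mesa} = 273/11 − (4/11)q_{Pike}.
By symmetry q_{Pike} = q_{Mesa}; substituting into the reaction function, (15/11)q_{Mesa} = 273/11 and q_{Mesa} = 18.2.
Price P = 379 − 4·36.4 = 233.4.
Mesa's profit: (233.4 − 106)·18.2 − 1.5(18.2)² = 1821.82.

1821.82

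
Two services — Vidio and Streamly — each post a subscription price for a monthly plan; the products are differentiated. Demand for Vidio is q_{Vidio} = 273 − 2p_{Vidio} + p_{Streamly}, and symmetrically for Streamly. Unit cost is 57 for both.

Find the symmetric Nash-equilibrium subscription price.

129

Vidio's profit: π = (p_{Vidio} − 57)(273 − 2p_{Vidio} + p_{Streamly}).
∂π/∂p_{Vidio} = 387 − 4p_{Vidio} + p_{Streamly} = 0 ⇒ p_{Vidio} = 96.75 + 0.25p_{Streamly}.
The game is symmetric, so in equilibrium p_{Streamly} = p_{Vidio}: the reaction function gives 0.75p_{Vidio} = 96.75, hence p_{Vidio} = 129.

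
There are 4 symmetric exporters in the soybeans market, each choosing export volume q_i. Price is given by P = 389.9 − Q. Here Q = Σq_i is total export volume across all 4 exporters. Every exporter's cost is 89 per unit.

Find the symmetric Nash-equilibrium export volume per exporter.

60.18

A representative exporter's profit is π_i = q_i(389.9 − Q) − 89q_i, with Q = q_i + Σ_{j≠i} q_j.
First-order condition: 300.9 − 2q_i − Σ_{j≠i} q_j = 0.
With identical exporters, set every q_j = q: then 300.9 − 2q − 3q = 0, i.e. q = 300.9/5 = 60.18.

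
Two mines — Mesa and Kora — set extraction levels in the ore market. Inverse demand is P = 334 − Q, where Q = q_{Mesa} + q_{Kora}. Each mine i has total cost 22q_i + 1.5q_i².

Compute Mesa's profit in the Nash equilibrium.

6760

Mine Mesa's profit: π = q_{Mesa}(334 − (q_{Mesa} + q_{Kora})) − 22q_{Mesa} − 1.5q_{Mesa}².
∂π/∂q_{Mesa} = 312 − 5q_{Mesa} − q_{Kora} = 0, so q_{Mesa} = 62.4 − 0.2q_{Kora}.
Setting q_{Mesa} = q_{Kora} in the reaction function: q_{Mesa} = 62.4 − 0.2q_{Mesa}, so q_{Mesa} = 62.4 / 1.2 = 52.
Price P = 334 − 104 = 230.
Mesa's profit: (230 − 22)·52 − 1.5(52)² = 6760.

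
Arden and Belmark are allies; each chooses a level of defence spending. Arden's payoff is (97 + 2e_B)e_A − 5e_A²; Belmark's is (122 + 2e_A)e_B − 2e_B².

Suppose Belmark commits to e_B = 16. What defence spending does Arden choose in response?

12.9

Expanding Arden's payoff: 97e_A + 2e_Be_A − 5e_A².
∂π/∂e_A = 97 + 2e_B − 10e_A = 0, so e_A = 9.7 + 0.2e_B.
At e_B = 16: e_A = 9.7 + 0.2·16 = 12.9.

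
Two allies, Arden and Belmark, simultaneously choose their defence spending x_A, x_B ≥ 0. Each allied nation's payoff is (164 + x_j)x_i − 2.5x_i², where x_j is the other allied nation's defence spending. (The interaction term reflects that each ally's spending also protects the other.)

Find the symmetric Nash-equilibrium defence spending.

Arden's payoff is (164 + x_B)x_A − 2.5x_A².
∂π/∂x_A = 164 + x_B − 5x_A = 0, so x_A = 32.8 + 0.2x_B.
By symmetry x_B = x_A; substituting into the reaction function, 0.8x_A = 32.8 and x_A = 41.

41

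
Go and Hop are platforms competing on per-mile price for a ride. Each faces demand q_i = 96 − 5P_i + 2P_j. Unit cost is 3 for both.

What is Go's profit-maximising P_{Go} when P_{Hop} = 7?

12.5

Go's profit: π = (P_{Go} − 3)(96 − 5P_{Go} + 2P_{Hop}).
∂π/∂P_{Go} = 111 − 10P_{Go} + 2P_{Hop} = 0 ⇒ P_{Go} = 11.1 + 0.2P_{Hop}.
At P_{Hop} = 7: P_{Go} = 11.1 + 0.2·7 = 12.5.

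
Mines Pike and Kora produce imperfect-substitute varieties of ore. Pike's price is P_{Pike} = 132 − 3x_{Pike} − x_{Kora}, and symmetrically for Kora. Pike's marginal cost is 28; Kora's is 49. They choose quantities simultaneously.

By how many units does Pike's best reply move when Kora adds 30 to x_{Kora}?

Mine Pike's profit: π = x_{Pike}(132 − 3x_{Pike} − x_{Kora}) − 28x_{Pike}.
∂π/∂x_{Pike} = 104 − 6x_{Pike} − x_{Kora} = 0 ⇒ x_{Pike} = 52/3 − (1/6)x_{Kora}.
The reaction-function slope is −1/6, so a 30-unit rise in x_{Kora} moves x_{Pike} by −1/6 × 30 = −5. Pike's best response falls — the actions are strategic substitutes.

-5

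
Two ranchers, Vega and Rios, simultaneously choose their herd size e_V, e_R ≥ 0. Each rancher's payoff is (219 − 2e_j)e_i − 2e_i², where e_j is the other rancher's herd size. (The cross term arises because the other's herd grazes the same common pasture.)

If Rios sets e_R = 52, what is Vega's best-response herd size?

Vega's payoff is (219 − 2e_R)e_V − 2e_V².
∂π/∂e_V = 219 − 2e_R − 4e_V = 0, so e_V = 54.75 − 0.5e_R.
At e_R = 52: e_V = 54.75 − 0.5·52 = 28.75.

28.75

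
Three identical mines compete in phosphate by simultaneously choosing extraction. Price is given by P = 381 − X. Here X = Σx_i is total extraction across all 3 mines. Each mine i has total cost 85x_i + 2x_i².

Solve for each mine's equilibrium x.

37

A representative mine's profit is π_i = x_i(381 − X) − 85x_i − 2x_i², with X = x_i + Σ_{j≠i} x_j.
First-order condition: 296 − 6x_i − Σ_{j≠i} x_j = 0.
Imposing symmetry (x_j = x for all j) turns Σ_{j≠i} x_j into 2x, so 296 = 8x and x = 37.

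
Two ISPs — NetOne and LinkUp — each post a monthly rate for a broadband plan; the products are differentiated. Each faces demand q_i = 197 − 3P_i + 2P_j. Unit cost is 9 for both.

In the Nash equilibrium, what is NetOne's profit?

NetOne's profit: π = (P_{NetOne} − 9)(197 − 3P_{NetOne} + 2P_{LinkUp}).
∂π/∂P_{NetOne} = 224 − 6P_{NetOne} + 2P_{LinkUp} = 0 ⇒ P_{NetOne} = 112/3 + (1/3)P_{LinkUp}.
Setting P_{NetOne} = P_{LinkUp} in the reaction function: P_{NetOne} = 112/3 + (1/3)P_{NetOne}, so P_{NetOne} = (112/3) / (2/3) = 56.
q_{NetOne} = 197 − 3·56 + 2·56 = 141.
Profit = (56 − 9)·141 = 6627.

6627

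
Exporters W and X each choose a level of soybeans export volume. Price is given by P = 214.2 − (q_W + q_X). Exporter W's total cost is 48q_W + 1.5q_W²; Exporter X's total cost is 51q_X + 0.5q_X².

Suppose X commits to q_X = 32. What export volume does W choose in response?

Exporter W's profit: π = q_W(214.2 − (q_W + q_X)) − 48q_W − 1.5q_W².
∂π/∂q_W = 166.2 − 5q_W − q_X = 0, so q_W = 33.24 − 0.2q_X.
At q_X = 32: q_W = 33.24 − 0.2·32 = 26.84.

26.84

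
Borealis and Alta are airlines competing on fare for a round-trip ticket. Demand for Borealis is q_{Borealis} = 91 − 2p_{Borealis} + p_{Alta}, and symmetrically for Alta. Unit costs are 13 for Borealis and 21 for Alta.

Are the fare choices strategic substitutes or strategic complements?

strategic complements

Borealis's profit: π = (p_{Borealis} − 13)(91 − 2p_{Borealis} + p_{Alta}).
∂π/∂p_{Borealis} = 117 − 4p_{Borealis} + p_{Alta} = 0 ⇒ p_{Borealis} = 29.25 + 0.25p_{Alta}.
The best-response slope dp_{Borealis}/dp_{Alta} = 0.25 > 0: the reaction function is upward-sloping, so the choices are strategic complements.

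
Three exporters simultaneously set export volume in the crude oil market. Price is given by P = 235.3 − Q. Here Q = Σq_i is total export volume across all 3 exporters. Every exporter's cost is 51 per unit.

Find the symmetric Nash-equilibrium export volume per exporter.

46.075

A representative exporter's profit is π_i = q_i(235.3 − Q) − 51q_i, with Q = q_i + Σ_{j≠i} q_j.
First-order condition: 184.3 − 2q_i − Σ_{j≠i} q_j = 0.
Imposing symmetry (q_j = q for all j) turns Σ_{j≠i} q_j into 2q, so 184.3 = 4q and q = 46.075.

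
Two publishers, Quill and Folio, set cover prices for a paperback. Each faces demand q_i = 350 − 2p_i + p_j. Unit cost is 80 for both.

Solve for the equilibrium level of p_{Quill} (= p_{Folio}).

Quill's profit: π = (p_{Quill} − 80)(350 − 2p_{Quill} + p_{Folio}).
∂π/∂p_{Quill} = 510 − 4p_{Quill} + p_{Folio} = 0 ⇒ p_{Quill} = 127.5 + 0.25p_{Folio}.
The game is symmetric, so in equilibrium p_{Folio} = p_{Quill}: the reaction function gives 0.75p_{Quill} = 127.5, hence p_{Quill} = 170.

170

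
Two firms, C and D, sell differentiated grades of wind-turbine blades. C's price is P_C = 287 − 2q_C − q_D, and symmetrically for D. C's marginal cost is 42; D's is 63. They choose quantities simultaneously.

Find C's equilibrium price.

Firm C's profit: π = q_C(287 − 2q_C − q_D) − 42q_C.
∂π/∂q_C = 245 − 4q_C − q_D = 0 ⇒ q_C = 61.25 − 0.25q_D.
Similarly q_D = 56 − 0.25q_C.
Plugging q_D into C's best response: q_C = 61.25 − 0.25(56 − 0.25q_C) ⇒ 0.9375q_C = 47.25, so q_C = 50.4.
Then q_D = 56 − 0.25·50.4 = 43.4.
P_C = 287 − 2·50.4 − 43.4 = 142.8.

142.8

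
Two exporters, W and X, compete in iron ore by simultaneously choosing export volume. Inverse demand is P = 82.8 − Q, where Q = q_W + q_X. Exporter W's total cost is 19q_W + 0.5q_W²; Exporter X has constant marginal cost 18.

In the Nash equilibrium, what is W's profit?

Exporter W's profit: π = q_W(82.8 − (q_W + q_X)) − 19q_W − 0.5q_W².
∂π/∂q_W = 63.8 − 3q_W − q_X = 0, so q_W = 319/15 − (1/3)q_X.
For X: ∂π/∂q_X = 64.8 − 2q_X − q_W = 0 ⇒ q_X = 32.4 − 0.5q_W.
Solving the two reaction functions simultaneously: (1 − (−1/3)(−0.5))q_W = 319/15 − (1/3)·32.4, so (5/6)q_W = 157/15 and q_W = 12.56.
Then q_X = 32.4 − 0.5·12.56 = 26.12.
Price P = 82.8 − 38.68 = 44.12.
W's profit: (44.12 − 19)·12.56 − 0.5(12.56)² = 236.6304.

236.6304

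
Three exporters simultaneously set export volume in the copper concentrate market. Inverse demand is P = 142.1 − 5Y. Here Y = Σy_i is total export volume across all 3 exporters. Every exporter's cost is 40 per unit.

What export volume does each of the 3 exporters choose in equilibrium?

5.105

A representative exporter's profit is π_i = y_i(142.1 − 5Y) − 40y_i, with Y = y_i + Σ_{j≠i} y_j.
First-order condition: 102.1 − 10y_i − 5Σ_{j≠i} y_j = 0.
Imposing symmetry (y_j = y for all j) turns Σ_{j≠i} y_j into 2y, so 102.1 = 20y and y = 5.105.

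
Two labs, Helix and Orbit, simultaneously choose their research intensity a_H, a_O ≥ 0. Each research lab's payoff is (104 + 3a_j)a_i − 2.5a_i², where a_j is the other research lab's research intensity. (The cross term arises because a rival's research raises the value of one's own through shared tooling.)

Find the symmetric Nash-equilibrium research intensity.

Helix's payoff is (104 + 3a_O)a_H − 2.5a_H².
∂π/∂a_H = 104 + 3a_O − 5a_H = 0, so a_H = 20.8 + 0.6a_O.
Setting a_H = a_O in the reaction function: a_H = 20.8 + 0.6a_H, so a_H = 20.8 / 0.4 = 52.

52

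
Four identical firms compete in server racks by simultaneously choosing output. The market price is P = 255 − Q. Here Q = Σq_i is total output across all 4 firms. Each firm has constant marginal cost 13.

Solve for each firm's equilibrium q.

A representative firm's profit is π_i = q_i(255 − Q) − 13q_i, with Q = q_i + Σ_{j≠i} q_j.
First-order condition: 242 − 2q_i − Σ_{j≠i} q_j = 0.
With identical firms, set every q_j = q: then 242 − 2q − 3q = 0, i.e. q = 242/5 = 48.4.

48.4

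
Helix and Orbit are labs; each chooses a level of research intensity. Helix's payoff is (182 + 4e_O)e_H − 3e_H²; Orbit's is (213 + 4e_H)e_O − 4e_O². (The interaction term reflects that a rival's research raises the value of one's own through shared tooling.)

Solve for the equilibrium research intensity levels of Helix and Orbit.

72.125, 62.6875

Expanding Helix's payoff: 182e_H + 4e_Oe_H − 3e_H².
∂π/∂e_H = 182 + 4e_O − 6e_H = 0, so e_H = 91/3 + (2/3)e_O.
Likewise for Orbit: e_O = 26.625 + 0.5e_H.
Solving the two reaction functions simultaneously: (1 − (2/3)(0.5))e_H = 91/3 + (2/3)·26.625, so (2/3)e_H = 577/12 and e_H = 72.125.
Then e_O = 26.625 + 0.5·72.125 = 62.6875.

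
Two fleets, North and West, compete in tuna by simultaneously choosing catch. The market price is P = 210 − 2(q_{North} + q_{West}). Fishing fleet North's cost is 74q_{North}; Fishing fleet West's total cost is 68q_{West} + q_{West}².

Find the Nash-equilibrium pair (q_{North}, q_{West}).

Fishing fleet North's profit: π = q_{North}(210 − 2(q_{North} + q_{West})) − 74q_{North}.
∂π/∂q_{North} = 136 − 4q_{North} − 2q_{West} = 0, so q_{North} = 34 − 0.5q_{West}.
For West: ∂π/∂q_{West} = 142 − 6q_{West} − 2q_{North} = 0 ⇒ q_{West} = 71/3 − (1/3)q_{North}.
Solving the two reaction functions simultaneously: (1 − (−0.5)(−1/3))q_{North} = 34 − 0.5·(71/3), so (5/6)q_{North} = 133/6 and q_{North} = 26.6.
Then q_{West} = 71/3 − (1/3)·26.6 = 14.8.

26.6, 14.8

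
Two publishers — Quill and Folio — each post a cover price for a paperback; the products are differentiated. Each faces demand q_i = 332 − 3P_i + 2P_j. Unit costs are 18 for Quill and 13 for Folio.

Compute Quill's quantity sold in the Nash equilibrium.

232.6875

Quill's profit: π = (P_{Quill} − 18)(332 − 3P_{Quill} + 2P_{Folio}).
∂π/∂P_{Quill} = 386 − 6P_{Quill} + 2P_{Folio} = 0 ⇒ P_{Quill} = 193/3 + (1/3)P_{Folio}.
Similarly P_{Folio} = 371/6 + (1/3)P_{Quill}.
Plugging P_{Folio} into Quill's best response: P_{Quill} = 193/3 + (1/3)(371/6 + (1/3)P_{Quill}) ⇒ (8/9)P_{Quill} = 1529/18, so P_{Quill} = 95.5625.
Then P_{Folio} = 371/6 + (1/3)·95.5625 = 93.6875.
q_{Quill} = 332 − 3·95.5625 + 2·93.6875 = 232.6875.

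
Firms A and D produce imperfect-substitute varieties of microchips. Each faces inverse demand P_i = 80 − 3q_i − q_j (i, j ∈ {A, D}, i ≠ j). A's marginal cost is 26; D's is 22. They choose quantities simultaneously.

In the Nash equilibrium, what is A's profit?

173.28

Firm A's profit: π = q_A(80 − 3q_A − q_D) − 26q_A.
∂π/∂q_A = 54 − 6q_A − q_D = 0 ⇒ q_A = 9 − (1/6)q_D.
Similarly q_D = 29/3 − (1/6)q_A.
Substituting the second reaction function into the first: q_A = 9 − (1/6)(29/3 − (1/6)q_A), which gives (35/36)q_A = 133/18 ⇒ q_A = 7.6.
Then q_D = 29/3 − (1/6)·7.6 = 8.4.
P_A = 80 − 3·7.6 − 8.4 = 48.8.
Profit = (48.8 − 26)·7.6 = 173.28.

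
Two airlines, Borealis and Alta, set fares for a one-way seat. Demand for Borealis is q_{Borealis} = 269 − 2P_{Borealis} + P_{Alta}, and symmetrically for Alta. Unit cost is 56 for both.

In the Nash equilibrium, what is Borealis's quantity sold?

Borealis's profit: π = (P_{Borealis} − 56)(269 − 2P_{Borealis} + P_{Alta}).
∂π/∂P_{Borealis} = 381 − 4P_{Borealis} + P_{Alta} = 0 ⇒ P_{Borealis} = 95.25 + 0.25P_{Alta}.
Setting P_{Borealis} = P_{Alta} in the reaction function: P_{Borealis} = 95.25 + 0.25P_{Borealis}, so P_{Borealis} = 95.25 / 0.75 = 127.
q_{Borealis} = 269 − 2·127 + 127 = 142.

142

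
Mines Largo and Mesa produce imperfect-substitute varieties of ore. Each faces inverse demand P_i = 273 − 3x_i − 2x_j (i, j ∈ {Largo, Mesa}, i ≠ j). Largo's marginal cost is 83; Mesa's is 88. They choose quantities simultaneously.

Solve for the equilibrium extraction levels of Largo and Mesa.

Mine Largo's profit: π = x_{Largo}(273 − 3x_{Largo} − 2x_{Mesa}) − 83x_{Largo}.
∂π/∂x_{Largo} = 190 − 6x_{Largo} − 2x_{Mesa} = 0 ⇒ x_{Largo} = 95/3 − (1/3)x_{Mesa}.
Similarly x_{Mesa} = 185/6 − (1/3)x_{Largo}.
Plugging x_{Mesa} into Largo's best response: x_{Largo} = 95/3 − (1/3)(185/6 − (1/3)x_{Largo}) ⇒ (8/9)x_{Largo} = 385/18, so x_{Largo} = 24.0625.
Then x_{Mesa} = 185/6 − (1/3)·24.0625 = 22.8125.

24.0625, 22.8125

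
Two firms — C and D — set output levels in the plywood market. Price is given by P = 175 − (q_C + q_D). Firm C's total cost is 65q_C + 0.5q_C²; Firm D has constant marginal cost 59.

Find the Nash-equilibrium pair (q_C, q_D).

20.8, 47.6

Firm C's profit: π = q_C(175 − (q_C + q_D)) − 65q_C − 0.5q_C².
∂π/∂q_C = 110 − 3q_C − q_D = 0, so q_C = 110/3 − (1/3)q_D.
For D: ∂π/∂q_D = 116 − 2q_D − q_C = 0 ⇒ q_D = 58 − 0.5q_C.
Solving the two reaction functions simultaneously: (1 − (−1/3)(−0.5))q_C = 110/3 − (1/3)·58, so (5/6)q_C = 52/3 and q_C = 20.8.
Then q_D = 58 − 0.5·20.8 = 47.6.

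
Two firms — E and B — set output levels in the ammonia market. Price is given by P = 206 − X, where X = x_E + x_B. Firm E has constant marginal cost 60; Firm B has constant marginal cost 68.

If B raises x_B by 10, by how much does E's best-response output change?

Firm E's profit: π = x_E(206 − (x_E + x_B)) − 60x_E.
∂π/∂x_E = 146 − 2x_E − x_B = 0, so x_E = 73 − 0.5x_B.
The reaction-function slope is −0.5, so a 10-unit rise in x_B moves x_E by −0.5 × 10 = −5. E's best response falls — the actions are strategic substitutes.

-5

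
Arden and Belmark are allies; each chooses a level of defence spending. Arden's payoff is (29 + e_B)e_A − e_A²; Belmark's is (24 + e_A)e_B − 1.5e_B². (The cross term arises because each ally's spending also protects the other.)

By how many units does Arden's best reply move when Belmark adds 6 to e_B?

Expanding Arden's payoff: 29e_A + e_Be_A − e_A².
∂π/∂e_A = 29 + e_B − 2e_A = 0, so e_A = 14.5 + 0.5e_B.
The reaction-function slope is 0.5, so a 6-unit rise in e_B moves e_A by 0.5 × 6 = 3. Arden's best response rises — the actions are strategic complements.

3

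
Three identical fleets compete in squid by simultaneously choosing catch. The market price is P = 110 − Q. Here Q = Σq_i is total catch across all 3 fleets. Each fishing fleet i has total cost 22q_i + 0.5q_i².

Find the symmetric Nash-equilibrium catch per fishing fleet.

A representative fishing fleet's profit is π_i = q_i(110 − Q) − 22q_i − 0.5q_i², with Q = q_i + Σ_{j≠i} q_j.
First-order condition: 88 − 3q_i − Σ_{j≠i} q_j = 0.
In a symmetric equilibrium every fishing fleet chooses the same q, so Σ_{j≠i} q_j = 2q. The condition becomes 88 − 5q = 0, giving q = 88/5 = 17.6.

17.6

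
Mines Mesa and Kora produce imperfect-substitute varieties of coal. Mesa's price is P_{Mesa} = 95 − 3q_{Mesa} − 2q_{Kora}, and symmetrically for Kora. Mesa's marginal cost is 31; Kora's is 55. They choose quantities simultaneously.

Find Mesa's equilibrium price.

59.5

Mine Mesa's profit: π = q_{Mesa}(95 − 3q_{Mesa} − 2q_{Kora}) − 31q_{Mesa}.
∂π/∂q_{Mesa} = 64 − 6q_{Mesa} − 2q_{Kora} = 0 ⇒ q_{Mesa} = 32/3 − (1/3)q_{Kora}.
Similarly q_{Kora} = 20/3 − (1/3)q_{Mesa}.
Solving the two reaction functions simultaneously: (1 − (−1/3)(−1/3))q_{Mesa} = 32/3 − (1/3)·(20/3), so (8/9)q_{Mesa} = 76/9 and q_{Mesa} = 9.5.
Then q_{Kora} = 20/3 − (1/3)·9.5 = 3.5.
P_{Mesa} = 95 − 3·9.5 − 2·3.5 = 59.5.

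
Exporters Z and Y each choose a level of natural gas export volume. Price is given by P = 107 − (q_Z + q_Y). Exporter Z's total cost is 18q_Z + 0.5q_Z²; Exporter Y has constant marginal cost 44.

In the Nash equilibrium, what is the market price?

Exporter Z's profit: π = q_Z(107 − (q_Z + q_Y)) − 18q_Z − 0.5q_Z².
∂π/∂q_Z = 89 − 3q_Z − q_Y = 0, so q_Z = 89/3 − (1/3)q_Y.
For Y: ∂π/∂q_Y = 63 − 2q_Y − q_Z = 0 ⇒ q_Y = 31.5 − 0.5q_Z.
Solving the two reaction functions simultaneously: (1 − (−1/3)(−0.5))q_Z = 89/3 − (1/3)·31.5, so (5/6)q_Z = 115/6 and q_Z = 23.
Then q_Y = 31.5 − 0.5·23 = 20.
Equilibrium price: P = 107 − 43 = 64.

64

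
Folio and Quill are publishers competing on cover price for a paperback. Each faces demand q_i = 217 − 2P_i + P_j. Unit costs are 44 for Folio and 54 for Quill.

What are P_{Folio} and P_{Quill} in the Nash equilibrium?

Folio's profit: π = (P_{Folio} − 44)(217 − 2P_{Folio} + P_{Quill}).
∂π/∂P_{Folio} = 305 − 4P_{Folio} + P_{Quill} = 0 ⇒ P_{Folio} = 76.25 + 0.25P_{Quill}.
Similarly P_{Quill} = 81.25 + 0.25P_{Folio}.
Solving the two reaction functions simultaneously: (1 − (0.25)(0.25))P_{Folio} = 76.25 + 0.25·81.25, so 0.9375P_{Folio} = 96.5625 and P_{Folio} = 103.
Then P_{Quill} = 81.25 + 0.25·103 = 107.

103, 107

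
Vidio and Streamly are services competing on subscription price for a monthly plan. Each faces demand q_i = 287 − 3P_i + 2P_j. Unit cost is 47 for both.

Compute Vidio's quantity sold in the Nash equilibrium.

180

Vidio's profit: π = (P_{Vidio} − 47)(287 − 3P_{Vidio} + 2P_{Streamly}).
∂π/∂P_{Vidio} = 428 − 6P_{Vidio} + 2P_{Streamly} = 0 ⇒ P_{Vidio} = 214/3 + (1/3)P_{Streamly}.
Setting P_{Vidio} = P_{Streamly} in the reaction function: P_{Vidio} = 214/3 + (1/3)P_{Vidio}, so P_{Vidio} = (214/3) / (2/3) = 107.
q_{Vidio} = 287 − 3·107 + 2·107 = 180.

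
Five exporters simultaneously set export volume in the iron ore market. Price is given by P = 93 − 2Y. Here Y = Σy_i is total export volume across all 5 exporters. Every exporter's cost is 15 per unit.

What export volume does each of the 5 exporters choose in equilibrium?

A representative exporter's profit is π_i = y_i(93 − 2Y) − 15y_i, with Y = y_i + Σ_{j≠i} y_j.
First-order condition: 78 − 4y_i − 2Σ_{j≠i} y_j = 0.
Imposing symmetry (y_j = y for all j) turns Σ_{j≠i} y_j into 4y, so 78 = 12y and y = 6.5.

6.5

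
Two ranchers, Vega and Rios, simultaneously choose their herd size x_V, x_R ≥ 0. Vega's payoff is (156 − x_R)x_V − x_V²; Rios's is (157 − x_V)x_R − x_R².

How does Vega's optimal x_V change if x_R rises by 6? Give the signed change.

-3

Expanding Vega's payoff: 156x_V − x_Rx_V − x_V².
∂π/∂x_V = 156 − x_R − 2x_V = 0, so x_V = 78 − 0.5x_R.
The reaction-function slope is −0.5, so a 6-unit rise in x_R moves x_V by −0.5 × 6 = −3. Vega's best response falls — the actions are strategic substitutes.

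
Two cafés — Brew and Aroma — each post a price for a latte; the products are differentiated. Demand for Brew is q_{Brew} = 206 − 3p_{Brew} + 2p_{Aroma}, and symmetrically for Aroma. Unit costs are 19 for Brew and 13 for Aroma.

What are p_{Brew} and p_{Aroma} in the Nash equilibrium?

64.625, 62.375

Brew's profit: π = (p_{Brew} − 19)(206 − 3p_{Brew} + 2p_{Aroma}).
∂π/∂p_{Brew} = 263 − 6p_{Brew} + 2p_{Aroma} = 0 ⇒ p_{Brew} = 263/6 + (1/3)p_{Aroma}.
Similarly p_{Aroma} = 245/6 + (1/3)p_{Brew}.
Solving the two reaction functions simultaneously: (1 − (1/3)(1/3))p_{Brew} = 263/6 + (1/3)·(245/6), so (8/9)p_{Brew} = 517/9 and p_{Brew} = 64.625.
Then p_{Aroma} = 245/6 + (1/3)·64.625 = 62.375.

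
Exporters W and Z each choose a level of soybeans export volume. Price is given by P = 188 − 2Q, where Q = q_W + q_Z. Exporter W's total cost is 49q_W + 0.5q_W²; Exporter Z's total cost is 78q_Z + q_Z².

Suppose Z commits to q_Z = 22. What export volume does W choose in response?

19

Exporter W's profit: π = q_W(188 − 2(q_W + q_Z)) − 49q_W − 0.5q_W².
∂π/∂q_W = 139 − 5q_W − 2q_Z = 0, so q_W = 27.8 − 0.4q_Z.
At q_Z = 22: q_W = 27.8 − 0.4·22 = 19.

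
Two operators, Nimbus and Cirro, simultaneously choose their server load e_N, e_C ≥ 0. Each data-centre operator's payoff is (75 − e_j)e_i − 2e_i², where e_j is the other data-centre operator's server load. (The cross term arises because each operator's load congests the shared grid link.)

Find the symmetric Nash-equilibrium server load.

Nimbus's payoff is (75 − e_C)e_N − 2e_N².
∂π/∂e_N = 75 − e_C − 4e_N = 0, so e_N = 18.75 − 0.25e_C.
The game is symmetric, so in equilibrium e_C = e_N: the reaction function gives 1.25e_N = 18.75, hence e_N = 15.

15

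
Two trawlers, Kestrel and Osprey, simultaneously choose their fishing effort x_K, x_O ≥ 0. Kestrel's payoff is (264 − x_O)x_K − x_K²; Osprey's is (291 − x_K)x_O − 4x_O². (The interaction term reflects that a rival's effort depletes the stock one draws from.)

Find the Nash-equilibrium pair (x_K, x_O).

121.4, 21.2

Expanding Kestrel's payoff: 264x_K − x_Ox_K − x_K².
∂π/∂x_K = 264 − x_O − 2x_K = 0, so x_K = 132 − 0.5x_O.
Likewise for Osprey: x_O = 36.375 − 0.125x_K.
Solving the two reaction functions simultaneously: (1 − (−0.5)(−0.125))x_K = 132 − 0.5·36.375, so 0.9375x_K = 113.8125 and x_K = 121.4.
Then x_O = 36.375 − 0.125·121.4 = 21.2.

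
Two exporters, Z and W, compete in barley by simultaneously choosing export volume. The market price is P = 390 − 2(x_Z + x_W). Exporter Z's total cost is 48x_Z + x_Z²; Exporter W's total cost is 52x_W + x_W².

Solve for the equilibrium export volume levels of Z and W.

Exporter Z's profit: π = x_Z(390 − 2(x_Z + x_W)) − 48x_Z − x_Z².
∂π/∂x_Z = 342 − 6x_Z − 2x_W = 0, so x_Z = 57 − (1/3)x_W.
By the same steps for W: x_W = 169/3 − (1/3)x_Z.
Plugging x_W into Z's best response: x_Z = 57 − (1/3)(169/3 − (1/3)x_Z) ⇒ (8/9)x_Z = 344/9, so x_Z = 43.
Then x_W = 169/3 − (1/3)·43 = 42.

43, 42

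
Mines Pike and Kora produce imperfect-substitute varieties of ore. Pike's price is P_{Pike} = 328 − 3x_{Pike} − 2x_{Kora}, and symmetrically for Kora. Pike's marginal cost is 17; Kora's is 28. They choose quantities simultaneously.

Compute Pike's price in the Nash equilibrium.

135.6875

Mine Pike's profit: π = x_{Pike}(328 − 3x_{Pike} − 2x_{Kora}) − 17x_{Pike}.
∂π/∂x_{Pike} = 311 − 6x_{Pike} − 2x_{Kora} = 0 ⇒ x_{Pike} = 311/6 − (1/3)x_{Kora}.
Similarly x_{Kora} = 50 − (1/3)x_{Pike}.
Solving the two reaction functions simultaneously: (1 − (−1/3)(−1/3))x_{Pike} = 311/6 − (1/3)·50, so (8/9)x_{Pike} = 211/6 and x_{Pike} = 39.5625.
Then x_{Kora} = 50 − (1/3)·39.5625 = 36.8125.
P_{Pike} = 328 − 3·39.5625 − 2·36.8125 = 135.6875.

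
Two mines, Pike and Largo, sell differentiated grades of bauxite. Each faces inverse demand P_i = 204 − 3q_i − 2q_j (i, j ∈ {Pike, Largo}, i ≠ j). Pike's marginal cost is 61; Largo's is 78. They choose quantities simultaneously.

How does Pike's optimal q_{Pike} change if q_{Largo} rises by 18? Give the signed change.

Mine Pike's profit: π = q_{Pike}(204 − 3q_{Pike} − 2q_{Largo}) − 61q_{Pike}.
∂π/∂q_{Pike} = 143 − 6q_{Pike} − 2q_{Largo} = 0 ⇒ q_{Pike} = 143/6 − (1/3)q_{Largo}.
The reaction-function slope is −1/3, so an 18-unit rise in q_{Largo} moves q_{Pike} by −1/3 × 18 = −6. Pike's best response falls — the actions are strategic substitutes.

-6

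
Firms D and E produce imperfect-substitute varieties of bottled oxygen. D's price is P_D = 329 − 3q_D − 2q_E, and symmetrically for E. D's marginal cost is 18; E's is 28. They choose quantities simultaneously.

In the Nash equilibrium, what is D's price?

136.5

Firm D's profit: π = q_D(329 − 3q_D − 2q_E) − 18q_D.
∂π/∂q_D = 311 − 6q_D − 2q_E = 0 ⇒ q_D = 311/6 − (1/3)q_E.
Similarly q_E = 301/6 − (1/3)q_D.
Solving the two reaction functions simultaneously: (1 − (−1/3)(−1/3))q_D = 311/6 − (1/3)·(301/6), so (8/9)q_D = 316/9 and q_D = 39.5.
Then q_E = 301/6 − (1/3)·39.5 = 37.
P_D = 329 − 3·39.5 − 2·37 = 136.5.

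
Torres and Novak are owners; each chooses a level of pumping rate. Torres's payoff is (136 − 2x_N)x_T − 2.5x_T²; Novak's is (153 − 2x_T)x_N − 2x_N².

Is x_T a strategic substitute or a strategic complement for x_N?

strategic substitutes

Expanding Torres's payoff: 136x_T − 2x_Nx_T − 2.5x_T².
∂π/∂x_T = 136 − 2x_N − 5x_T = 0, so x_T = 27.2 − 0.4x_N.
The best-response slope dx_T/dx_N = −0.4 < 0: the reaction function is downward-sloping, so the choices are strategic substitutes.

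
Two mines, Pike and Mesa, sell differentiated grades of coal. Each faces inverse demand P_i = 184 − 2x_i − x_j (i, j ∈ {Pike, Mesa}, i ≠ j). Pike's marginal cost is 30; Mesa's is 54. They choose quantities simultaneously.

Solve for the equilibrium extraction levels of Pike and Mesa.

Mine Pike's profit: π = x_{Pike}(184 − 2x_{Pike} − x_{Mesa}) − 30x_{Pike}.
∂π/∂x_{Pike} = 154 − 4x_{Pike} − x_{Mesa} = 0 ⇒ x_{Pike} = 38.5 − 0.25x_{Mesa}.
Similarly x_{Mesa} = 32.5 − 0.25x_{Pike}.
Solving the two reaction functions simultaneously: (1 − (−0.25)(−0.25))x_{Pike} = 38.5 − 0.25·32.5, so 0.9375x_{Pike} = 30.375 and x_{Pike} = 32.4.
Then x_{Mesa} = 32.5 − 0.25·32.4 = 24.4.

32.4, 24.4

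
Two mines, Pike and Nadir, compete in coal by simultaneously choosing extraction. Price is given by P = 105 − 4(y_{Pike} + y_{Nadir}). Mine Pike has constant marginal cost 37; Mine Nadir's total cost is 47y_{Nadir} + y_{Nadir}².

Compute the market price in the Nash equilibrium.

65

Mine Pike's profit: π = y_{Pike}(105 − 4(y_{Pike} + y_{Nadir})) − 37y_{Pike}.
∂π/∂y_{Pike} = 68 − 8y_{Pike} − 4y_{Nadir} = 0, so y_{Pike} = 8.5 − 0.5y_{Nadir}.
For Nadir: ∂π/∂y_{Nadir} = 58 − 10y_{Nadir} − 4y_{Pike} = 0 ⇒ y_{Nadir} = 5.8 − 0.4y_{Pike}.
Plugging y_{Nadir} into Pike's best response: y_{Pike} = 8.5 − 0.5(5.8 − 0.4y_{Pike}) ⇒ 0.8y_{Pike} = 5.6, so y_{Pike} = 7.
Then y_{Nadir} = 5.8 − 0.4·7 = 3.
Equilibrium price: P = 105 − 4·10 = 65.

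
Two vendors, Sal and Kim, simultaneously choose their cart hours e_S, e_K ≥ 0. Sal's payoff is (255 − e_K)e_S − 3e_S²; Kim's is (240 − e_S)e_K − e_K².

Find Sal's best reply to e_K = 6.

Expanding Sal's payoff: 255e_S − e_Ke_S − 3e_S².
∂π/∂e_S = 255 − e_K − 6e_S = 0, so e_S = 42.5 − (1/6)e_K.
At e_K = 6: e_S = 42.5 − (1/6)·6 = 41.5.

41.5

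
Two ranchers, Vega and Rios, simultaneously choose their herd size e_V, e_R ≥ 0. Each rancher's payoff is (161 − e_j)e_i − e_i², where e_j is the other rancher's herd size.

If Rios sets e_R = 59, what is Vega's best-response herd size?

51

Vega's payoff is (161 − e_R)e_V − e_V².
∂π/∂e_V = 161 − e_R − 2e_V = 0, so e_V = 80.5 − 0.5e_R.
At e_R = 59: e_V = 80.5 − 0.5·59 = 51.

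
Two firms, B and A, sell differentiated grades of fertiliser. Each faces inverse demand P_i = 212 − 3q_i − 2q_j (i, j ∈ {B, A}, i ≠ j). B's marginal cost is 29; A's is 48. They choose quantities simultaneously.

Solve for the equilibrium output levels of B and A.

24.0625, 19.3125

Firm B's profit: π = q_B(212 − 3q_B − 2q_A) − 29q_B.
∂π/∂q_B = 183 − 6q_B − 2q_A = 0 ⇒ q_B = 30.5 − (1/3)q_A.
Similarly q_A = 82/3 − (1/3)q_B.
Substituting the second reaction function into the first: q_B = 30.5 − (1/3)(82/3 − (1/3)q_B), which gives (8/9)q_B = 385/18 ⇒ q_B = 24.0625.
Then q_A = 82/3 − (1/3)·24.0625 = 19.3125.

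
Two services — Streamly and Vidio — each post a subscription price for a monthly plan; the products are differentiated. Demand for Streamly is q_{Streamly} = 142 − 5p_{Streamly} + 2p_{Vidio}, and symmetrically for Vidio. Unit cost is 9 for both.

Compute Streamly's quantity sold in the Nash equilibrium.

71.875

Streamly's profit: π = (p_{Streamly} − 9)(142 − 5p_{Streamly} + 2p_{Vidio}).
∂π/∂p_{Streamly} = 187 − 10p_{Streamly} + 2p_{Vidio} = 0 ⇒ p_{Streamly} = 18.7 + 0.2p_{Vidio}.
Setting p_{Streamly} = p_{Vidio} in the reaction function: p_{Streamly} = 18.7 + 0.2p_{Streamly}, so p_{Streamly} = 18.7 / 0.8 = 23.375.
q_{Streamly} = 142 − 5·23.375 + 2·23.375 = 71.875.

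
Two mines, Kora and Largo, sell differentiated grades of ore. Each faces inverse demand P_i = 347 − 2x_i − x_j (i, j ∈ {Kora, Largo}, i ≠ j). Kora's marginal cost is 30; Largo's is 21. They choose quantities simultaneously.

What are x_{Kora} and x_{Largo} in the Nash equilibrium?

62.8, 65.8

Mine Kora's profit: π = x_{Kora}(347 − 2x_{Kora} − x_{Largo}) − 30x_{Kora}.
∂π/∂x_{Kora} = 317 − 4x_{Kora} − x_{Largo} = 0 ⇒ x_{Kora} = 79.25 − 0.25x_{Largo}.
Similarly x_{Largo} = 81.5 − 0.25x_{Kora}.
Substituting the second reaction function into the first: x_{Kora} = 79.25 − 0.25(81.5 − 0.25x_{Kora}), which gives 0.9375x_{Kora} = 58.875 ⇒ x_{Kora} = 62.8.
Then x_{Largo} = 81.5 − 0.25·62.8 = 65.8.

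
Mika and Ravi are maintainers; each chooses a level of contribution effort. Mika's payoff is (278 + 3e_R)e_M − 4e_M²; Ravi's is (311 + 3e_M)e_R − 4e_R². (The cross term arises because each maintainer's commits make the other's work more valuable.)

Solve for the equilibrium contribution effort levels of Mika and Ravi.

57.4, 60.4

Expanding Mika's payoff: 278e_M + 3e_Re_M − 4e_M².
∂π/∂e_M = 278 + 3e_R − 8e_M = 0, so e_M = 34.75 + 0.375e_R.
Likewise for Ravi: e_R = 38.875 + 0.375e_M.
Substituting the second reaction function into the first: e_M = 34.75 + 0.375(38.875 + 0.375e_M), which gives (55/64)e_M = 3157/64 ⇒ e_M = 57.4.
Then e_R = 38.875 + 0.375·57.4 = 60.4.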